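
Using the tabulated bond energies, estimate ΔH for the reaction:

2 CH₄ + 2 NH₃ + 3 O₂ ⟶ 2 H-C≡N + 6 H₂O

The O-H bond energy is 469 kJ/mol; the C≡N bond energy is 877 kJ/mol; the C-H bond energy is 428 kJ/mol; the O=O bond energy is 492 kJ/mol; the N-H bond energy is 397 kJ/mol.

Bonds broken (reactants):
  C-H: 8 × 428 = 3424
  N-H: 6 × 397 = 2382
  O=O: 3 × 492 = 1476
  Σ(broken) = 7282 kJ
Bonds formed (products):
  C≡N: 2 × 877 = 1754
  C-H: 2 × 428 = 856
  O-H: 12 × 469 = 5628
  Σ(formed) = 8238 kJ
ΔH = Σ(broken) − Σ(formed) = 7282 − 8238 = −956 kJ

ΔH ≈ −956 kJ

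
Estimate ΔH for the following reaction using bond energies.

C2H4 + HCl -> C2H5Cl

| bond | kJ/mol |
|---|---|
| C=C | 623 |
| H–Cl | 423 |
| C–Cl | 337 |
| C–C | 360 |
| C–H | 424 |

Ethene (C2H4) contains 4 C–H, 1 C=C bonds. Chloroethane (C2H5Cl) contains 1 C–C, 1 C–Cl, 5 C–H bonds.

ΔH ≈ −75 kJ

Bonds broken (reactants):
  C–H: 4 × 424 = 1696
  C=C: 1 × 623 = 623
  H–Cl: 1 × 423 = 423
  Σ(broken) = 2742 kJ
Bonds formed (products):
  C–C: 1 × 360 = 360
  C–Cl: 1 × 337 = 337
  C–H: 5 × 424 = 2120
  Σ(formed) = 2817 kJ
ΔH = Σ(broken) − Σ(formed) = 2742 − 2817 = −75 kJ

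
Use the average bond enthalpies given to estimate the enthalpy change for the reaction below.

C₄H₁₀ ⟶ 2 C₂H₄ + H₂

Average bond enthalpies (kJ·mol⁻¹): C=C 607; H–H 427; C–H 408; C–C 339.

ΔH ≈ +192 kJ

Bonds broken (reactants):
  C–C: 3 × 339 = 1017
  C–H: 10 × 408 = 4080
  Σ(broken) = 5097 kJ
Bonds formed (products):
  C–H: 8 × 408 = 3264
  C=C: 2 × 607 = 1214
  H–H: 1 × 427 = 427
  Σ(formed) = 4905 kJ
ΔH = Σ(broken) − Σ(formed) = 5097 − 4905 = +192 kJ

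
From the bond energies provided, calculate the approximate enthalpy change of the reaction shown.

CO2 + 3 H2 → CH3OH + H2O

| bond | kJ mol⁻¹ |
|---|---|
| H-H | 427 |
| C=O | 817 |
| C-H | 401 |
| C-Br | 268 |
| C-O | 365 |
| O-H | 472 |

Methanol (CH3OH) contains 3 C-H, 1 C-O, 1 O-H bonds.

ΔH ≈ −69 kJ

Bonds broken (reactants):
  C=O: 2 × 817 = 1634
  H-H: 3 × 427 = 1281
  Σ(broken) = 2915 kJ
Bonds formed (products):
  C-H: 3 × 401 = 1203
  C-O: 1 × 365 = 365
  O-H: 3 × 472 = 1416
  Σ(formed) = 2984 kJ
ΔH = Σ(broken) − Σ(formed) = 2915 − 2984 = −69 kJ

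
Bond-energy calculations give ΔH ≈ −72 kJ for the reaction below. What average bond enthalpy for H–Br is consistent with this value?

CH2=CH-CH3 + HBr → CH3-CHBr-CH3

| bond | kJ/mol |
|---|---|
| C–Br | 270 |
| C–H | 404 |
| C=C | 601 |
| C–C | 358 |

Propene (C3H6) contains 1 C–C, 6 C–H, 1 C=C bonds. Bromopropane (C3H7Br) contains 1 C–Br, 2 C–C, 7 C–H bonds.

Let D be the H–Br bond energy.
Σ(broken) = 1×358 + 6×404 + 1×601 + 1×D = 3383 + D
Σ(formed) = 1×270 + 2×358 + 7×404 = 3814
ΔH = Σ(broken) − Σ(formed) = (3383 + D) − (3814) = −431 + D
Setting this equal to −72 kJ gives D = 359 kJ/mol.

D(H–Br) ≈ 359 kJ/mol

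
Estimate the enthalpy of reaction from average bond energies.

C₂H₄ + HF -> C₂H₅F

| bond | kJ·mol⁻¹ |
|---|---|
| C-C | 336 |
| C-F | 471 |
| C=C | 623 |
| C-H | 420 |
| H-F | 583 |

Bonds broken (reactants):
  C-H: 4 × 420 = 1680
  C=C: 1 × 623 = 623
  H-F: 1 × 583 = 583
  Σ(broken) = 2886 kJ
Bonds formed (products):
  C-C: 1 × 336 = 336
  C-F: 1 × 471 = 471
  C-H: 5 × 420 = 2100
  Σ(formed) = 2907 kJ
ΔH = Σ(broken) − Σ(formed) = 2886 − 2907 = −21 kJ

ΔH ≈ −21 kJ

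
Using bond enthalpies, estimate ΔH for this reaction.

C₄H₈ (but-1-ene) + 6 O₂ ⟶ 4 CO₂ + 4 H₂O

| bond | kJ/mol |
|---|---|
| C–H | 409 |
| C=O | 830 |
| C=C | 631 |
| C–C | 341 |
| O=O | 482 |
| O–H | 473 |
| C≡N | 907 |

ΔH ≈ −2947 kJ

Bonds broken (reactants):
  C–C: 2 × 341 = 682
  C–H: 8 × 409 = 3272
  C=C: 1 × 631 = 631
  O=O: 6 × 482 = 2892
  Σ(broken) = 7477 kJ
Bonds formed (products):
  C=O: 8 × 830 = 6640
  O–H: 8 × 473 = 3784
  Σ(formed) = 10424 kJ
ΔH = Σ(broken) − Σ(formed) = 7477 − 10424 = −2947 kJ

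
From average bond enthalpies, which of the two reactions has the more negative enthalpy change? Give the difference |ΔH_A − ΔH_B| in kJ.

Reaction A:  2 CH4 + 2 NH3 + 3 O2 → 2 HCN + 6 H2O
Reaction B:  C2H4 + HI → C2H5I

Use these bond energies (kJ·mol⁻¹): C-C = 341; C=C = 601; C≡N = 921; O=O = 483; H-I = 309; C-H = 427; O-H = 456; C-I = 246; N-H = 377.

Reaction A:
  Bonds broken (reactants):
    C-H: 8 × 427 = 3416
    N-H: 6 × 377 = 2262
    O=O: 3 × 483 = 1449
    Σ(broken) = 7127 kJ
  Bonds formed (products):
    C≡N: 2 × 921 = 1842
    C-H: 2 × 427 = 854
    O-H: 12 × 456 = 5472
    Σ(formed) = 8168 kJ
  ΔH_A = 7127 − 8168 = −1041 kJ
Reaction B:
  Bonds broken (reactants):
    C-H: 4 × 427 = 1708
    C=C: 1 × 601 = 601
    H-I: 1 × 309 = 309
    Σ(broken) = 2618 kJ
  Bonds formed (products):
    C-C: 1 × 341 = 341
    C-H: 5 × 427 = 2135
    C-I: 1 × 246 = 246
    Σ(formed) = 2722 kJ
  ΔH_B = 2618 − 2722 = −104 kJ
ΔH_A − ΔH_B = −937 kJ, so reaction A has the more negative ΔH; |ΔH_A − ΔH_B| = 937 kJ.

Reaction A, by 937 kJ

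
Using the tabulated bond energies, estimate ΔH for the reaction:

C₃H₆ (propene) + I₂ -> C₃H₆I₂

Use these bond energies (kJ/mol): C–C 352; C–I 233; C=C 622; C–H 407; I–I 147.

Bonds broken (reactants):
  C–C: 1 × 352 = 352
  C–H: 6 × 407 = 2442
  C=C: 1 × 622 = 622
  I–I: 1 × 147 = 147
  Σ(broken) = 3563 kJ
Bonds formed (products):
  C–C: 2 × 352 = 704
  C–H: 6 × 407 = 2442
  C–I: 2 × 233 = 466
  Σ(formed) = 3612 kJ
ΔH = Σ(broken) − Σ(formed) = 3563 − 3612 = −49 kJ

ΔH ≈ −49 kJ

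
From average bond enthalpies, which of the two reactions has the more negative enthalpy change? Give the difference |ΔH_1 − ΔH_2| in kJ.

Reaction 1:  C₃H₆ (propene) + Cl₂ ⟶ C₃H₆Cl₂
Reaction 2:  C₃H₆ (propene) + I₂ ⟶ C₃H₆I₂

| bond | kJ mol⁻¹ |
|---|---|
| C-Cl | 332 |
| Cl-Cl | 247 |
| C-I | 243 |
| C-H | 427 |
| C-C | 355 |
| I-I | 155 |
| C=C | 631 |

Reaction 1, by 86 kJ

Reaction 1:
  Bonds broken (reactants):
    C-C: 1 × 355 = 355
    C-H: 6 × 427 = 2562
    C=C: 1 × 631 = 631
    Cl-Cl: 1 × 247 = 247
    Σ(broken) = 3795 kJ
  Bonds formed (products):
    C-C: 2 × 355 = 710
    C-Cl: 2 × 332 = 664
    C-H: 6 × 427 = 2562
    Σ(formed) = 3936 kJ
  ΔH_1 = 3795 − 3936 = −141 kJ
Reaction 2:
  Bonds broken (reactants):
    C-C: 1 × 355 = 355
    C-H: 6 × 427 = 2562
    C=C: 1 × 631 = 631
    I-I: 1 × 155 = 155
    Σ(broken) = 3703 kJ
  Bonds formed (products):
    C-C: 2 × 355 = 710
    C-H: 6 × 427 = 2562
    C-I: 2 × 243 = 486
    Σ(formed) = 3758 kJ
  ΔH_2 = 3703 − 3758 = −55 kJ
ΔH_1 − ΔH_2 = −86 kJ, so reaction 1 has the more negative ΔH; |ΔH_1 − ΔH_2| = 86 kJ.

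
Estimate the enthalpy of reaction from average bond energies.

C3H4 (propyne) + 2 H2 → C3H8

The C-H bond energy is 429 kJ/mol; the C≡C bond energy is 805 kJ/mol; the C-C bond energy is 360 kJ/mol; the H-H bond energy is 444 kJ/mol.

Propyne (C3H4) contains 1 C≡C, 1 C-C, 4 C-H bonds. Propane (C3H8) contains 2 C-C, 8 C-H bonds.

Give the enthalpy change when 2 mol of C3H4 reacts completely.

ΔH = −766 kJ

Bonds broken (reactants):
  C≡C: 1 × 805 = 805
  C-C: 1 × 360 = 360
  C-H: 4 × 429 = 1716
  H-H: 2 × 444 = 888
  Σ(broken) = 3769 kJ
Bonds formed (products):
  C-C: 2 × 360 = 720
  C-H: 8 × 429 = 3432
  Σ(formed) = 4152 kJ
ΔH = Σ(broken) − Σ(formed) = 3769 − 4152 = −383 kJ
For 2× the reaction as written: 2 × (−383) = −766 kJ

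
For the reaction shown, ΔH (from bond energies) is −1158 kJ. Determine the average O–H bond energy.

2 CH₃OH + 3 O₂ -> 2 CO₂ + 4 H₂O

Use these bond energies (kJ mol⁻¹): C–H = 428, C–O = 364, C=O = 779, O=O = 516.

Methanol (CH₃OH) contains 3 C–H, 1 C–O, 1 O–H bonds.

D(O–H) ≈ 481 kJ/mol

Let D be the O–H bond energy.
Σ(broken) = 6×428 + 2×364 + 2×D + 3×516 = 4844 + 2D
Σ(formed) = 4×779 + 8×D = 3116 + 8D
ΔH = Σ(broken) − Σ(formed) = (4844 + 2D) − (3116 + 8D) = +1728 − 6D
Setting this equal to −1158 kJ gives 6D = 2886, so D = 481 kJ/mol.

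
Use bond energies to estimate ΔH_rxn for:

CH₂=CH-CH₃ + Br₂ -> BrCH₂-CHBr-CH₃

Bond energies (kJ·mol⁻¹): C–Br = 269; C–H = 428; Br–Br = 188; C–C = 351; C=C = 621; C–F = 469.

ΔH ≈ −80 kJ

Bonds broken (reactants):
  Br–Br: 1 × 188 = 188
  C–C: 1 × 351 = 351
  C–H: 6 × 428 = 2568
  C=C: 1 × 621 = 621
  Σ(broken) = 3728 kJ
Bonds formed (products):
  C–Br: 2 × 269 = 538
  C–C: 2 × 351 = 702
  C–H: 6 × 428 = 2568
  Σ(formed) = 3808 kJ
ΔH = Σ(broken) − Σ(formed) = 3728 − 3808 = −80 kJ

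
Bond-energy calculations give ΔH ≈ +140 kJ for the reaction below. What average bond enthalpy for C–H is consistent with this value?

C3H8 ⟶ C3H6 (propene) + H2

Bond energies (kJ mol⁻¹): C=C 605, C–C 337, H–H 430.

D(C–H) ≈ 419 kJ/mol

Let D be the C–H bond energy.
Σ(broken) = 2×337 + 8×D = 674 + 8D
Σ(formed) = 1×337 + 6×D + 1×605 + 1×430 = 1372 + 6D
ΔH = Σ(broken) − Σ(formed) = (674 + 8D) − (1372 + 6D) = −698 + 2D
Setting this equal to +140 kJ gives 2D = 838, so D = 419 kJ/mol.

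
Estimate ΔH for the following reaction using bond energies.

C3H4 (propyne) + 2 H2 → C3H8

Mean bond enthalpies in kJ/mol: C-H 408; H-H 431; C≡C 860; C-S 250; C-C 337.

Bonds broken (reactants):
  C≡C: 1 × 860 = 860
  C-C: 1 × 337 = 337
  C-H: 4 × 408 = 1632
  H-H: 2 × 431 = 862
  Σ(broken) = 3691 kJ
Bonds formed (products):
  C-C: 2 × 337 = 674
  C-H: 8 × 408 = 3264
  Σ(formed) = 3938 kJ
ΔH = Σ(broken) − Σ(formed) = 3691 − 3938 = −247 kJ

ΔH ≈ −247 kJ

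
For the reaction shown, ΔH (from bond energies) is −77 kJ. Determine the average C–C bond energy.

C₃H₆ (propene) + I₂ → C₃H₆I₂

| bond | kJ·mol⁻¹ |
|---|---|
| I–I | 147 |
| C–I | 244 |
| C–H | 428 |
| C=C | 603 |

D(C–C) ≈ 339 kJ/mol

Let D be the C–C bond energy.
Σ(broken) = 1×D + 6×428 + 1×603 + 1×147 = 3318 + D
Σ(formed) = 2×D + 6×428 + 2×244 = 3056 + 2D
ΔH = Σ(broken) − Σ(formed) = (3318 + D) − (3056 + 2D) = +262 − D
Setting this equal to −77 kJ gives D = 339 kJ/mol.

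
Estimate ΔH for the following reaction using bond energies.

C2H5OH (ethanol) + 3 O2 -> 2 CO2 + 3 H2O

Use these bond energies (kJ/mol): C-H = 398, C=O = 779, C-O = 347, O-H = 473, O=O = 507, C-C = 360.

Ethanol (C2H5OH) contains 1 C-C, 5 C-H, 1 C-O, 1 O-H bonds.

Bonds broken (reactants):
  C-C: 1 × 360 = 360
  C-H: 5 × 398 = 1990
  C-O: 1 × 347 = 347
  O-H: 1 × 473 = 473
  O=O: 3 × 507 = 1521
  Σ(broken) = 4691 kJ
Bonds formed (products):
  C=O: 4 × 779 = 3116
  O-H: 6 × 473 = 2838
  Σ(formed) = 5954 kJ
ΔH = Σ(broken) − Σ(formed) = 4691 − 5954 = −1263 kJ

ΔH ≈ −1263 kJ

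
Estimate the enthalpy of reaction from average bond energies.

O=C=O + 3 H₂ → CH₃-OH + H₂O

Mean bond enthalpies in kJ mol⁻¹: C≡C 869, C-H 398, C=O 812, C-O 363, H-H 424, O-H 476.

ΔH ≈ −89 kJ

Bonds broken (reactants):
  C=O: 2 × 812 = 1624
  H-H: 3 × 424 = 1272
  Σ(broken) = 2896 kJ
Bonds formed (products):
  C-H: 3 × 398 = 1194
  C-O: 1 × 363 = 363
  O-H: 3 × 476 = 1428
  Σ(formed) = 2985 kJ
ΔH = Σ(broken) − Σ(formed) = 2896 − 2985 = −89 kJ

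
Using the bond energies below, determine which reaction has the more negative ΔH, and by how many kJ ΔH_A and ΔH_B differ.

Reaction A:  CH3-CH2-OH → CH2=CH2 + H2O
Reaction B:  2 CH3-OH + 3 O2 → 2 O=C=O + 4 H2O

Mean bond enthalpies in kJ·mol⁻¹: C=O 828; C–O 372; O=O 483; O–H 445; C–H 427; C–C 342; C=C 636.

Reaction B, by 1287 kJ

Reaction A:
  Bonds broken (reactants):
    C–C: 1 × 342 = 342
    C–H: 5 × 427 = 2135
    C–O: 1 × 372 = 372
    O–H: 1 × 445 = 445
    Σ(broken) = 3294 kJ
  Bonds formed (products):
    C–H: 4 × 427 = 1708
    C=C: 1 × 636 = 636
    O–H: 2 × 445 = 890
    Σ(formed) = 3234 kJ
  ΔH_A = 3294 − 3234 = +60 kJ
Reaction B:
  Bonds broken (reactants):
    C–H: 6 × 427 = 2562
    C–O: 2 × 372 = 744
    O–H: 2 × 445 = 890
    O=O: 3 × 483 = 1449
    Σ(broken) = 5645 kJ
  Bonds formed (products):
    C=O: 4 × 828 = 3312
    O–H: 8 × 445 = 3560
    Σ(formed) = 6872 kJ
  ΔH_B = 5645 − 6872 = −1227 kJ
ΔH_A − ΔH_B = +1287 kJ, so reaction B has the more negative ΔH; |ΔH_A − ΔH_B| = 1287 kJ.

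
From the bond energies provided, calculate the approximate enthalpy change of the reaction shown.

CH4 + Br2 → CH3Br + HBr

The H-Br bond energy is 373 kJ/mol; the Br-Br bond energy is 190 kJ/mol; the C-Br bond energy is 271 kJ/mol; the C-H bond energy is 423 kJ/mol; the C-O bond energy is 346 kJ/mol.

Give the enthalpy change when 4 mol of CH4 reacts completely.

ΔH = −124 kJ

Bonds broken (reactants):
  Br-Br: 1 × 190 = 190
  C-H: 4 × 423 = 1692
  Σ(broken) = 1882 kJ
Bonds formed (products):
  C-Br: 1 × 271 = 271
  C-H: 3 × 423 = 1269
  H-Br: 1 × 373 = 373
  Σ(formed) = 1913 kJ
ΔH = Σ(broken) − Σ(formed) = 1882 − 1913 = −31 kJ
For 4× the reaction as written: 4 × (−31) = −124 kJ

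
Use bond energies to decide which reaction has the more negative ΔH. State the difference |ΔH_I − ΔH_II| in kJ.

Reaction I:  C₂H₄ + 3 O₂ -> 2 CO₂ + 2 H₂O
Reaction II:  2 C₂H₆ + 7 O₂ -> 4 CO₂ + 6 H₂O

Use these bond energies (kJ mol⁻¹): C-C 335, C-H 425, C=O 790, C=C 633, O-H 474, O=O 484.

Reaction I:
  Bonds broken (reactants):
    C-H: 4 × 425 = 1700
    C=C: 1 × 633 = 633
    O=O: 3 × 484 = 1452
    Σ(broken) = 3785 kJ
  Bonds formed (products):
    C=O: 4 × 790 = 3160
    O-H: 4 × 474 = 1896
    Σ(formed) = 5056 kJ
  ΔH_I = 3785 − 5056 = −1271 kJ
Reaction II:
  Bonds broken (reactants):
    C-C: 2 × 335 = 670
    C-H: 12 × 425 = 5100
    O=O: 7 × 484 = 3388
    Σ(broken) = 9158 kJ
  Bonds formed (products):
    C=O: 8 × 790 = 6320
    O-H: 12 × 474 = 5688
    Σ(formed) = 12008 kJ
  ΔH_II = 9158 − 12008 = −2850 kJ
ΔH_I − ΔH_II = +1579 kJ, so reaction II has the more negative ΔH; |ΔH_I − ΔH_II| = 1579 kJ.

Reaction II, by 1579 kJ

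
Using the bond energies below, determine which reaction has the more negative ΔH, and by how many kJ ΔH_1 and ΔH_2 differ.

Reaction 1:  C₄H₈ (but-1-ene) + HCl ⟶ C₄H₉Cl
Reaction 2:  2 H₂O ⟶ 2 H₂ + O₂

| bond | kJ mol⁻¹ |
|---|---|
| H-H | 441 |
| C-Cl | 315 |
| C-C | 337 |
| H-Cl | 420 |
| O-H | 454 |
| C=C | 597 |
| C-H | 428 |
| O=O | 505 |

Reaction 1:
  Bonds broken (reactants):
    C-C: 2 × 337 = 674
    C-H: 8 × 428 = 3424
    C=C: 1 × 597 = 597
    H-Cl: 1 × 420 = 420
    Σ(broken) = 5115 kJ
  Bonds formed (products):
    C-C: 3 × 337 = 1011
    C-Cl: 1 × 315 = 315
    C-H: 9 × 428 = 3852
    Σ(formed) = 5178 kJ
  ΔH_1 = 5115 − 5178 = −63 kJ
Reaction 2:
  Bonds broken (reactants):
    O-H: 4 × 454 = 1816
    Σ(broken) = 1816 kJ
  Bonds formed (products):
    H-H: 2 × 441 = 882
    O=O: 1 × 505 = 505
    Σ(formed) = 1387 kJ
  ΔH_2 = 1816 − 1387 = +429 kJ
ΔH_1 − ΔH_2 = −492 kJ, so reaction 1 has the more negative ΔH; |ΔH_1 − ΔH_2| = 492 kJ.

Reaction 1, by 492 kJ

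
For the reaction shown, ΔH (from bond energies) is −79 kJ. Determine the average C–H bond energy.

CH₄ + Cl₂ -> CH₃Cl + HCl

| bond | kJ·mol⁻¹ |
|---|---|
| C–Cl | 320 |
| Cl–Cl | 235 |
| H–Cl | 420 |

Let D be the C–H bond energy.
Σ(broken) = 4×D + 1×235 = 235 + 4D
Σ(formed) = 1×320 + 3×D + 1×420 = 740 + 3D
ΔH = Σ(broken) − Σ(formed) = (235 + 4D) − (740 + 3D) = −505 + D
Setting this equal to −79 kJ gives D = 426 kJ/mol.

D(C–H) ≈ 426 kJ/mol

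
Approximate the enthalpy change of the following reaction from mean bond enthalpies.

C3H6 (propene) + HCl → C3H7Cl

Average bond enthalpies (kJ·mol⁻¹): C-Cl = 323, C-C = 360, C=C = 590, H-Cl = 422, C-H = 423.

ΔH ≈ −94 kJ

Bonds broken (reactants):
  C-C: 1 × 360 = 360
  C-H: 6 × 423 = 2538
  C=C: 1 × 590 = 590
  H-Cl: 1 × 422 = 422
  Σ(broken) = 3910 kJ
Bonds formed (products):
  C-C: 2 × 360 = 720
  C-Cl: 1 × 323 = 323
  C-H: 7 × 423 = 2961
  Σ(formed) = 4004 kJ
ΔH = Σ(broken) − Σ(formed) = 3910 − 4004 = −94 kJ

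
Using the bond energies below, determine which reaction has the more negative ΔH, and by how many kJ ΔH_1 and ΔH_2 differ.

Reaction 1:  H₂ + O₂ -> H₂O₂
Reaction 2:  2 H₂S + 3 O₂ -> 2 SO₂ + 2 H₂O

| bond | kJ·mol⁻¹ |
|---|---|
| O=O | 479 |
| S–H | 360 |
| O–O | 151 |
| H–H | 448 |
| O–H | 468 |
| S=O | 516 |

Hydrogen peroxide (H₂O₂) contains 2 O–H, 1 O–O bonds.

Reaction 1:
  Bonds broken (reactants):
    H–H: 1 × 448 = 448
    O=O: 1 × 479 = 479
    Σ(broken) = 927 kJ
  Bonds formed (products):
    O–H: 2 × 468 = 936
    O–O: 1 × 151 = 151
    Σ(formed) = 1087 kJ
  ΔH_1 = 927 − 1087 = −160 kJ
Reaction 2:
  Bonds broken (reactants):
    O=O: 3 × 479 = 1437
    S–H: 4 × 360 = 1440
    Σ(broken) = 2877 kJ
  Bonds formed (products):
    O–H: 4 × 468 = 1872
    S=O: 4 × 516 = 2064
    Σ(formed) = 3936 kJ
  ΔH_2 = 2877 − 3936 = −1059 kJ
ΔH_1 − ΔH_2 = +899 kJ, so reaction 2 has the more negative ΔH; |ΔH_1 − ΔH_2| = 899 kJ.

Reaction 2, by 899 kJ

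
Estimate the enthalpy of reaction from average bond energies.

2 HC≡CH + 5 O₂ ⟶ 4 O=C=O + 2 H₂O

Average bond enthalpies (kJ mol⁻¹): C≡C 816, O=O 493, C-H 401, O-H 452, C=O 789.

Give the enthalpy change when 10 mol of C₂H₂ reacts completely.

ΔH = −12095 kJ

Bonds broken (reactants):
  C≡C: 2 × 816 = 1632
  C-H: 4 × 401 = 1604
  O=O: 5 × 493 = 2465
  Σ(broken) = 5701 kJ
Bonds formed (products):
  C=O: 8 × 789 = 6312
  O-H: 4 × 452 = 1808
  Σ(formed) = 8120 kJ
ΔH = Σ(broken) − Σ(formed) = 5701 − 8120 = −2419 kJ
For 5× the reaction as written: 5 × (−2419) = −12095 kJ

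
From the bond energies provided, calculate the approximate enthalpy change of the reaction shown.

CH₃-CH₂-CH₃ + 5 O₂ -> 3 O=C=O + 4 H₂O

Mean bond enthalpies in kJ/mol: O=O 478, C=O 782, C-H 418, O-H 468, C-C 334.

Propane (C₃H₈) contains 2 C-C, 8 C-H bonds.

Bonds broken (reactants):
  C-C: 2 × 334 = 668
  C-H: 8 × 418 = 3344
  O=O: 5 × 478 = 2390
  Σ(broken) = 6402 kJ
Bonds formed (products):
  C=O: 6 × 782 = 4692
  O-H: 8 × 468 = 3744
  Σ(formed) = 8436 kJ
ΔH = Σ(broken) − Σ(formed) = 6402 − 8436 = −2034 kJ

ΔH ≈ −2034 kJ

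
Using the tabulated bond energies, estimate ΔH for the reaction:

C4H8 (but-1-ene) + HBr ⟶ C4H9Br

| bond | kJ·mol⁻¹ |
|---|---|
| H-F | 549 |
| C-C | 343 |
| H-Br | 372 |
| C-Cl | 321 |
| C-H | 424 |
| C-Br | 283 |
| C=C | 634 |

ΔH ≈ −44 kJ

Bonds broken (reactants):
  C-C: 2 × 343 = 686
  C-H: 8 × 424 = 3392
  C=C: 1 × 634 = 634
  H-Br: 1 × 372 = 372
  Σ(broken) = 5084 kJ
Bonds formed (products):
  C-Br: 1 × 283 = 283
  C-C: 3 × 343 = 1029
  C-H: 9 × 424 = 3816
  Σ(formed) = 5128 kJ
ΔH = Σ(broken) − Σ(formed) = 5084 − 5128 = −44 kJ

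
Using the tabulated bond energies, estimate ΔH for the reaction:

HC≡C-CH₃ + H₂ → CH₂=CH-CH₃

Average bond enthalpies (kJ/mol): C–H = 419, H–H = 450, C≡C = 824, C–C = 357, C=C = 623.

Bonds broken (reactants):
  C≡C: 1 × 824 = 824
  C–C: 1 × 357 = 357
  C–H: 4 × 419 = 1676
  H–H: 1 × 450 = 450
  Σ(broken) = 3307 kJ
Bonds formed (products):
  C–C: 1 × 357 = 357
  C–H: 6 × 419 = 2514
  C=C: 1 × 623 = 623
  Σ(formed) = 3494 kJ
ΔH = Σ(broken) − Σ(formed) = 3307 − 3494 = −187 kJ

ΔH ≈ −187 kJ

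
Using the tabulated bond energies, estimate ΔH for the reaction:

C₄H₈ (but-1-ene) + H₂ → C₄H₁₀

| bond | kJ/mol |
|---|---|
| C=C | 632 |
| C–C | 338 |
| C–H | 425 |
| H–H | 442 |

ΔH ≈ −114 kJ

Bonds broken (reactants):
  C–C: 2 × 338 = 676
  C–H: 8 × 425 = 3400
  C=C: 1 × 632 = 632
  H–H: 1 × 442 = 442
  Σ(broken) = 5150 kJ
Bonds formed (products):
  C–C: 3 × 338 = 1014
  C–H: 10 × 425 = 4250
  Σ(formed) = 5264 kJ
ΔH = Σ(broken) − Σ(formed) = 5150 − 5264 = −114 kJ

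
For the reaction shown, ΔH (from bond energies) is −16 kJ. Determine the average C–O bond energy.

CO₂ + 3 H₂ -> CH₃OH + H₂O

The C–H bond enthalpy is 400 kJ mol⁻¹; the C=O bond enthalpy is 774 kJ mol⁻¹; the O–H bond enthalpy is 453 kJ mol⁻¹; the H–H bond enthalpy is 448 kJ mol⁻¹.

Let D be the C–O bond energy.
Σ(broken) = 2×774 + 3×448 = 2892
Σ(formed) = 3×400 + 1×D + 3×453 = 2559 + D
ΔH = Σ(broken) − Σ(formed) = (2892) − (2559 + D) = +333 − D
Setting this equal to −16 kJ gives D = 349 kJ/mol.

D(C–O) ≈ 349 kJ/mol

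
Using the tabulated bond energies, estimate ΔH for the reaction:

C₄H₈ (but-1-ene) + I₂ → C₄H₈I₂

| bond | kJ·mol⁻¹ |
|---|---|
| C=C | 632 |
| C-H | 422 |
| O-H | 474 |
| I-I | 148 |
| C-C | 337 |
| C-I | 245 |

ΔH ≈ −47 kJ

Bonds broken (reactants):
  C-C: 2 × 337 = 674
  C-H: 8 × 422 = 3376
  C=C: 1 × 632 = 632
  I-I: 1 × 148 = 148
  Σ(broken) = 4830 kJ
Bonds formed (products):
  C-C: 3 × 337 = 1011
  C-H: 8 × 422 = 3376
  C-I: 2 × 245 = 490
  Σ(formed) = 4877 kJ
ΔH = Σ(broken) − Σ(formed) = 4830 − 4877 = −47 kJ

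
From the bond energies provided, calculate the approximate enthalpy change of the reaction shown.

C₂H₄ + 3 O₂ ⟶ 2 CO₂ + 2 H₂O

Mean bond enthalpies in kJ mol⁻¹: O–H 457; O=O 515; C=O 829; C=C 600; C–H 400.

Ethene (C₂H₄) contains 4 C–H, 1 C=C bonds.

Bonds broken (reactants):
  C–H: 4 × 400 = 1600
  C=C: 1 × 600 = 600
  O=O: 3 × 515 = 1545
  Σ(broken) = 3745 kJ
Bonds formed (products):
  C=O: 4 × 829 = 3316
  O–H: 4 × 457 = 1828
  Σ(formed) = 5144 kJ
ΔH = Σ(broken) − Σ(formed) = 3745 − 5144 = −1399 kJ

ΔH ≈ −1399 kJ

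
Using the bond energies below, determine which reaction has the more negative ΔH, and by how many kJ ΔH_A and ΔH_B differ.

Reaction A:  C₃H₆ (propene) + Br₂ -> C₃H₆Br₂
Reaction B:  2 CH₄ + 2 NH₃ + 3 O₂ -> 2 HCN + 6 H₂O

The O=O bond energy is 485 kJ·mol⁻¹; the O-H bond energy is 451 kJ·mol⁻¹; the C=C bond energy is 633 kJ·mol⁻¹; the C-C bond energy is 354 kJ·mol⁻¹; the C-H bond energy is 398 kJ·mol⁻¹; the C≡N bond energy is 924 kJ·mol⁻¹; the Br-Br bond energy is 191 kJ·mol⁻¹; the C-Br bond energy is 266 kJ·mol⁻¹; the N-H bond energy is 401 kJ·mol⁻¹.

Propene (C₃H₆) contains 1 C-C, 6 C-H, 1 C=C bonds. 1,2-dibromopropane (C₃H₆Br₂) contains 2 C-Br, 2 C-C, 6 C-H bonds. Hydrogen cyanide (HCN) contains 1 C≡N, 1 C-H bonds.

Reaction A:
  Bonds broken (reactants):
    Br-Br: 1 × 191 = 191
    C-C: 1 × 354 = 354
    C-H: 6 × 398 = 2388
    C=C: 1 × 633 = 633
    Σ(broken) = 3566 kJ
  Bonds formed (products):
    C-Br: 2 × 266 = 532
    C-C: 2 × 354 = 708
    C-H: 6 × 398 = 2388
    Σ(formed) = 3628 kJ
  ΔH_A = 3566 − 3628 = −62 kJ
Reaction B:
  Bonds broken (reactants):
    C-H: 8 × 398 = 3184
    N-H: 6 × 401 = 2406
    O=O: 3 × 485 = 1455
    Σ(broken) = 7045 kJ
  Bonds formed (products):
    C≡N: 2 × 924 = 1848
    C-H: 2 × 398 = 796
    O-H: 12 × 451 = 5412
    Σ(formed) = 8056 kJ
  ΔH_B = 7045 − 8056 = −1011 kJ
ΔH_A − ΔH_B = +949 kJ, so reaction B has the more negative ΔH; |ΔH_A − ΔH_B| = 949 kJ.

Reaction B, by 949 kJ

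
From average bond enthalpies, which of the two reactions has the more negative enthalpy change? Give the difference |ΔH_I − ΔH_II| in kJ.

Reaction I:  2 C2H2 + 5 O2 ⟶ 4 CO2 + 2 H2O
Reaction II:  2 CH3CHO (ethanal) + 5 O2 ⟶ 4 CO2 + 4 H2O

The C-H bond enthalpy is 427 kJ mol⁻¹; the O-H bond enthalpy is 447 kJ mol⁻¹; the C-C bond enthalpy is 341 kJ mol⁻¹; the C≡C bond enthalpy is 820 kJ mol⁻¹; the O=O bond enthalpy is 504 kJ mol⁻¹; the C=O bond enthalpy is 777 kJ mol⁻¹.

Reaction I, by 516 kJ

Reaction I:
  Bonds broken (reactants):
    C≡C: 2 × 820 = 1640
    C-H: 4 × 427 = 1708
    O=O: 5 × 504 = 2520
    Σ(broken) = 5868 kJ
  Bonds formed (products):
    C=O: 8 × 777 = 6216
    O-H: 4 × 447 = 1788
    Σ(formed) = 8004 kJ
  ΔH_I = 5868 − 8004 = −2136 kJ
Reaction II:
  Bonds broken (reactants):
    C-C: 2 × 341 = 682
    C-H: 8 × 427 = 3416
    C=O: 2 × 777 = 1554
    O=O: 5 × 504 = 2520
    Σ(broken) = 8172 kJ
  Bonds formed (products):
    C=O: 8 × 777 = 6216
    O-H: 8 × 447 = 3576
    Σ(formed) = 9792 kJ
  ΔH_II = 8172 − 9792 = −1620 kJ
ΔH_I − ΔH_II = −516 kJ, so reaction I has the more negative ΔH; |ΔH_I − ΔH_II| = 516 kJ.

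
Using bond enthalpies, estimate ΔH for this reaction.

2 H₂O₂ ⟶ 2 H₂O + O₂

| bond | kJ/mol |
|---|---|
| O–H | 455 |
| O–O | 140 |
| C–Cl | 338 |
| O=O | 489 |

Bonds broken (reactants):
  O–H: 4 × 455 = 1820
  O–O: 2 × 140 = 280
  Σ(broken) = 2100 kJ
Bonds formed (products):
  O–H: 4 × 455 = 1820
  O=O: 1 × 489 = 489
  Σ(formed) = 2309 kJ
ΔH = Σ(broken) − Σ(formed) = 2100 − 2309 = −209 kJ

ΔH ≈ −209 kJ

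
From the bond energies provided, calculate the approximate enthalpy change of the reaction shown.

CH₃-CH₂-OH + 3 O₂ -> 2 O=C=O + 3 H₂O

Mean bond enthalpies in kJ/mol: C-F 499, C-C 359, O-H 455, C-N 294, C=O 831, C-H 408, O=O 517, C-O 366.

ΔH ≈ −1283 kJ

Bonds broken (reactants):
  C-C: 1 × 359 = 359
  C-H: 5 × 408 = 2040
  C-O: 1 × 366 = 366
  O-H: 1 × 455 = 455
  O=O: 3 × 517 = 1551
  Σ(broken) = 4771 kJ
Bonds formed (products):
  C=O: 4 × 831 = 3324
  O-H: 6 × 455 = 2730
  Σ(formed) = 6054 kJ
ΔH = Σ(broken) − Σ(formed) = 4771 − 6054 = −1283 kJ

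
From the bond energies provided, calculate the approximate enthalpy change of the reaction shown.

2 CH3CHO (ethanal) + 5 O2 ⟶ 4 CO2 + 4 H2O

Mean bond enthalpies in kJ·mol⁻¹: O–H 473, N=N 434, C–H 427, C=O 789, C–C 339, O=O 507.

Bonds broken (reactants):
  C–C: 2 × 339 = 678
  C–H: 8 × 427 = 3416
  C=O: 2 × 789 = 1578
  O=O: 5 × 507 = 2535
  Σ(broken) = 8207 kJ
Bonds formed (products):
  C=O: 8 × 789 = 6312
  O–H: 8 × 473 = 3784
  Σ(formed) = 10096 kJ
ΔH = Σ(broken) − Σ(formed) = 8207 − 10096 = −1889 kJ

ΔH ≈ −1889 kJ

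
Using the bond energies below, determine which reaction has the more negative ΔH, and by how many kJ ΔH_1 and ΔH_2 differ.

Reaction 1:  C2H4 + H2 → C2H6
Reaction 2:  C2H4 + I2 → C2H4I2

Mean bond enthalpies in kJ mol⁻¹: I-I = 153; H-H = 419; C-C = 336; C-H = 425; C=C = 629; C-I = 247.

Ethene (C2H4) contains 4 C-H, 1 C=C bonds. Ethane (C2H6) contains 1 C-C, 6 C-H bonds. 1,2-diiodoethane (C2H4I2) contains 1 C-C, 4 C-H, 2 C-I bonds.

Reaction 1, by 90 kJ

Reaction 1:
  Bonds broken (reactants):
    C-H: 4 × 425 = 1700
    C=C: 1 × 629 = 629
    H-H: 1 × 419 = 419
    Σ(broken) = 2748 kJ
  Bonds formed (products):
    C-C: 1 × 336 = 336
    C-H: 6 × 425 = 2550
    Σ(formed) = 2886 kJ
  ΔH_1 = 2748 − 2886 = −138 kJ
Reaction 2:
  Bonds broken (reactants):
    C-H: 4 × 425 = 1700
    C=C: 1 × 629 = 629
    I-I: 1 × 153 = 153
    Σ(broken) = 2482 kJ
  Bonds formed (products):
    C-C: 1 × 336 = 336
    C-H: 4 × 425 = 1700
    C-I: 2 × 247 = 494
    Σ(formed) = 2530 kJ
  ΔH_2 = 2482 − 2530 = −48 kJ
ΔH_1 − ΔH_2 = −90 kJ, so reaction 1 has the more negative ΔH; |ΔH_1 − ΔH_2| = 90 kJ.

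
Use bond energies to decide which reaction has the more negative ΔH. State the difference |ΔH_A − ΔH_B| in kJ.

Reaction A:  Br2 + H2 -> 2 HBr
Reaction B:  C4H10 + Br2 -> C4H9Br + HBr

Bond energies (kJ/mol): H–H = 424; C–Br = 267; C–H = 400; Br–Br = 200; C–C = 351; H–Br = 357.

Reaction A, by 66 kJ

Reaction A:
  Bonds broken (reactants):
    Br–Br: 1 × 200 = 200
    H–H: 1 × 424 = 424
    Σ(broken) = 624 kJ
  Bonds formed (products):
    H–Br: 2 × 357 = 714
    Σ(formed) = 714 kJ
  ΔH_A = 624 − 714 = −90 kJ
Reaction B:
  Bonds broken (reactants):
    Br–Br: 1 × 200 = 200
    C–C: 3 × 351 = 1053
    C–H: 10 × 400 = 4000
    Σ(broken) = 5253 kJ
  Bonds formed (products):
    C–Br: 1 × 267 = 267
    C–C: 3 × 351 = 1053
    C–H: 9 × 400 = 3600
    H–Br: 1 × 357 = 357
    Σ(formed) = 5277 kJ
  ΔH_B = 5253 − 5277 = −24 kJ
ΔH_A − ΔH_B = −66 kJ, so reaction A has the more negative ΔH; |ΔH_A − ΔH_B| = 66 kJ.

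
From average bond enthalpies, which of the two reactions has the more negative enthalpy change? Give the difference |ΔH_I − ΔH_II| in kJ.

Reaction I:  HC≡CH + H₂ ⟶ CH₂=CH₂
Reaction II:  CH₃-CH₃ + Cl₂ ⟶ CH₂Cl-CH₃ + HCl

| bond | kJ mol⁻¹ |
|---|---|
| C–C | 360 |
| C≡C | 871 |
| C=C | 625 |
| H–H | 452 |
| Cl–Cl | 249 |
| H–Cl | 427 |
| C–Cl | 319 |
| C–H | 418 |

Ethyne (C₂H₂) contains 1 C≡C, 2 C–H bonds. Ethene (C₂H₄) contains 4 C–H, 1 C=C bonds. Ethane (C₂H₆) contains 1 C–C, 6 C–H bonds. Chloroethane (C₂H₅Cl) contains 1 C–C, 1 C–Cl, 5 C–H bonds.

Reaction I, by 59 kJ

Reaction I:
  Bonds broken (reactants):
    C≡C: 1 × 871 = 871
    C–H: 2 × 418 = 836
    H–H: 1 × 452 = 452
    Σ(broken) = 2159 kJ
  Bonds formed (products):
    C–H: 4 × 418 = 1672
    C=C: 1 × 625 = 625
    Σ(formed) = 2297 kJ
  ΔH_I = 2159 − 2297 = −138 kJ
Reaction II:
  Bonds broken (reactants):
    C–C: 1 × 360 = 360
    C–H: 6 × 418 = 2508
    Cl–Cl: 1 × 249 = 249
    Σ(broken) = 3117 kJ
  Bonds formed (products):
    C–C: 1 × 360 = 360
    C–Cl: 1 × 319 = 319
    C–H: 5 × 418 = 2090
    H–Cl: 1 × 427 = 427
    Σ(formed) = 3196 kJ
  ΔH_II = 3117 − 3196 = −79 kJ
ΔH_I − ΔH_II = −59 kJ, so reaction I has the more negative ΔH; |ΔH_I − ΔH_II| = 59 kJ.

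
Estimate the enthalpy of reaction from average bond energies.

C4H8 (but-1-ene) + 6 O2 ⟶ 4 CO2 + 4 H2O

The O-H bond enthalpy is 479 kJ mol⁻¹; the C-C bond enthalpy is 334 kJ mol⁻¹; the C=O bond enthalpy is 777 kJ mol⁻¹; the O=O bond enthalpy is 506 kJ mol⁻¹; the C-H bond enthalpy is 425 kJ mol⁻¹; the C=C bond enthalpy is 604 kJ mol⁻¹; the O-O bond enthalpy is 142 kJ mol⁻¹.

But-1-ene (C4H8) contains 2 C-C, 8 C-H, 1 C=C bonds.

ΔH ≈ −2340 kJ

Bonds broken (reactants):
  C-C: 2 × 334 = 668
  C-H: 8 × 425 = 3400
  C=C: 1 × 604 = 604
  O=O: 6 × 506 = 3036
  Σ(broken) = 7708 kJ
Bonds formed (products):
  C=O: 8 × 777 = 6216
  O-H: 8 × 479 = 3832
  Σ(formed) = 10048 kJ
ΔH = Σ(broken) − Σ(formed) = 7708 − 10048 = −2340 kJ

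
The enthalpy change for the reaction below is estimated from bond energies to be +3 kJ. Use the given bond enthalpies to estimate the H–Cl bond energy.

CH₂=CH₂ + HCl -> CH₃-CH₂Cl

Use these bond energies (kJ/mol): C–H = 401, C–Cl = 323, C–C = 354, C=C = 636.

Let D be the H–Cl bond energy.
Σ(broken) = 4×401 + 1×636 + 1×D = 2240 + D
Σ(formed) = 1×354 + 1×323 + 5×401 = 2682
ΔH = Σ(broken) − Σ(formed) = (2240 + D) − (2682) = −442 + D
Setting this equal to +3 kJ gives D = 445 kJ/mol.

D(H–Cl) ≈ 445 kJ/mol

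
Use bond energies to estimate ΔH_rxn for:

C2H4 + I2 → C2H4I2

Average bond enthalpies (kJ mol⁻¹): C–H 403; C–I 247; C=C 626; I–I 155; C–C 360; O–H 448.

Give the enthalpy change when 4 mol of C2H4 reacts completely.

Bonds broken (reactants):
  C–H: 4 × 403 = 1612
  C=C: 1 × 626 = 626
  I–I: 1 × 155 = 155
  Σ(broken) = 2393 kJ
Bonds formed (products):
  C–C: 1 × 360 = 360
  C–H: 4 × 403 = 1612
  C–I: 2 × 247 = 494
  Σ(formed) = 2466 kJ
ΔH = Σ(broken) − Σ(formed) = 2393 − 2466 = −73 kJ
For 4× the reaction as written: 4 × (−73) = −292 kJ

ΔH = −292 kJ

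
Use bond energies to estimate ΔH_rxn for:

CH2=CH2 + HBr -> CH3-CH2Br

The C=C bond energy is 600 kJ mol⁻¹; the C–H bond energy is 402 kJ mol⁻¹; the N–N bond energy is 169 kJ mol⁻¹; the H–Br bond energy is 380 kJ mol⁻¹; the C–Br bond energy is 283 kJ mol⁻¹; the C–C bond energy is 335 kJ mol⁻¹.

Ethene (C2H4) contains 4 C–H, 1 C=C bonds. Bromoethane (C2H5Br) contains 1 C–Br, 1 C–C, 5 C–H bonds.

ΔH ≈ −40 kJ

Bonds broken (reactants):
  C–H: 4 × 402 = 1608
  C=C: 1 × 600 = 600
  H–Br: 1 × 380 = 380
  Σ(broken) = 2588 kJ
Bonds formed (products):
  C–Br: 1 × 283 = 283
  C–C: 1 × 335 = 335
  C–H: 5 × 402 = 2010
  Σ(formed) = 2628 kJ
ΔH = Σ(broken) − Σ(formed) = 2588 − 2628 = −40 kJ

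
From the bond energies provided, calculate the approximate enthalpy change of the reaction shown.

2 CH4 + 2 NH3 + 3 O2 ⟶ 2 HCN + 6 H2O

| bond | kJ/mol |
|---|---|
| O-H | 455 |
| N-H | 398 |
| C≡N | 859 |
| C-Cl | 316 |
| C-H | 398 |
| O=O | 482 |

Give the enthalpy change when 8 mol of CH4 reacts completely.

Bonds broken (reactants):
  C-H: 8 × 398 = 3184
  N-H: 6 × 398 = 2388
  O=O: 3 × 482 = 1446
  Σ(broken) = 7018 kJ
Bonds formed (products):
  C≡N: 2 × 859 = 1718
  C-H: 2 × 398 = 796
  O-H: 12 × 455 = 5460
  Σ(formed) = 7974 kJ
ΔH = Σ(broken) − Σ(formed) = 7018 − 7974 = −956 kJ
For 4× the reaction as written: 4 × (−956) = −3824 kJ

ΔH = −3824 kJ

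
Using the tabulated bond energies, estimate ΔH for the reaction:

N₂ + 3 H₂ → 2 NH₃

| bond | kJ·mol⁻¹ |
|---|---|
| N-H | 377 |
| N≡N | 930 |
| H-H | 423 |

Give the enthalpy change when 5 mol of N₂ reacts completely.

Bonds broken (reactants):
  H-H: 3 × 423 = 1269
  N≡N: 1 × 930 = 930
  Σ(broken) = 2199 kJ
Bonds formed (products):
  N-H: 6 × 377 = 2262
  Σ(formed) = 2262 kJ
ΔH = Σ(broken) − Σ(formed) = 2199 − 2262 = −63 kJ
For 5× the reaction as written: 5 × (−63) = −315 kJ

ΔH = −315 kJ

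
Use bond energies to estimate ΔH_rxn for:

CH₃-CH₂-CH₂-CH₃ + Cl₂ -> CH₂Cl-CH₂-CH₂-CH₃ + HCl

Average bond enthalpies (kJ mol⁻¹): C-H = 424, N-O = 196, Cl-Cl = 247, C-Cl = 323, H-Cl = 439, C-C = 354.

ΔH ≈ −91 kJ

Bonds broken (reactants):
  C-C: 3 × 354 = 1062
  C-H: 10 × 424 = 4240
  Cl-Cl: 1 × 247 = 247
  Σ(broken) = 5549 kJ
Bonds formed (products):
  C-C: 3 × 354 = 1062
  C-Cl: 1 × 323 = 323
  C-H: 9 × 424 = 3816
  H-Cl: 1 × 439 = 439
  Σ(formed) = 5640 kJ
ΔH = Σ(broken) − Σ(formed) = 5549 − 5640 = −91 kJ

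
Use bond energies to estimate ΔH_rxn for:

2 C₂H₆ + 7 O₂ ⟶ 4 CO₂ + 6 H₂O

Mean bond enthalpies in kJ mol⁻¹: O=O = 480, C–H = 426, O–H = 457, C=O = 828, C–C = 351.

ΔH ≈ −2934 kJ

Bonds broken (reactants):
  C–C: 2 × 351 = 702
  C–H: 12 × 426 = 5112
  O=O: 7 × 480 = 3360
  Σ(broken) = 9174 kJ
Bonds formed (products):
  C=O: 8 × 828 = 6624
  O–H: 12 × 457 = 5484
  Σ(formed) = 12108 kJ
ΔH = Σ(broken) − Σ(formed) = 9174 − 12108 = −2934 kJ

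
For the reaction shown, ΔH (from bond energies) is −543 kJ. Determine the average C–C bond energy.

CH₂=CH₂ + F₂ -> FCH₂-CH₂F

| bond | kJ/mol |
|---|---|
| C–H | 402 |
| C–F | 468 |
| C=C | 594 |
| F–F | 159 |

Let D be the C–C bond energy.
Σ(broken) = 4×402 + 1×594 + 1×159 = 2361
Σ(formed) = 1×D + 2×468 + 4×402 = 2544 + D
ΔH = Σ(broken) − Σ(formed) = (2361) − (2544 + D) = −183 − D
Setting this equal to −543 kJ gives D = 360 kJ/mol.

D(C–C) ≈ 360 kJ/mol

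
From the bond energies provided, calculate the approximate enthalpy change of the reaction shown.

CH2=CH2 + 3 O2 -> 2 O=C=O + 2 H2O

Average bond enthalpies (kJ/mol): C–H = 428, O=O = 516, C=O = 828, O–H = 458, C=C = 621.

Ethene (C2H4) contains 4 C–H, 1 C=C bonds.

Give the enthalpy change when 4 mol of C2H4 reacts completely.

ΔH = −5052 kJ

Bonds broken (reactants):
  C–H: 4 × 428 = 1712
  C=C: 1 × 621 = 621
  O=O: 3 × 516 = 1548
  Σ(broken) = 3881 kJ
Bonds formed (products):
  C=O: 4 × 828 = 3312
  O–H: 4 × 458 = 1832
  Σ(formed) = 5144 kJ
ΔH = Σ(broken) − Σ(formed) = 3881 − 5144 = −1263 kJ
For 4× the reaction as written: 4 × (−1263) = −5052 kJ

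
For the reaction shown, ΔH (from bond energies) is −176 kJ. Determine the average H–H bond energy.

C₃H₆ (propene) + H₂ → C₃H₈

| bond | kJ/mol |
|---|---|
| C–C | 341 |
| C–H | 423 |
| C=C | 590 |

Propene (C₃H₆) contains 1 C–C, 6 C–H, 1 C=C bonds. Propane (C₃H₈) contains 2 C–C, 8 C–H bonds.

Let D be the H–H bond energy.
Σ(broken) = 1×341 + 6×423 + 1×590 + 1×D = 3469 + D
Σ(formed) = 2×341 + 8×423 = 4066
ΔH = Σ(broken) − Σ(formed) = (3469 + D) − (4066) = −597 + D
Setting this equal to −176 kJ gives D = 421 kJ/mol.

D(H–H) ≈ 421 kJ/mol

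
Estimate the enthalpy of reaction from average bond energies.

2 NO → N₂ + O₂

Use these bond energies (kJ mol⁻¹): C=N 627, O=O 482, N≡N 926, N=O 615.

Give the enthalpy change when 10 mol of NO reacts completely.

Bonds broken (reactants):
  N=O: 2 × 615 = 1230
  Σ(broken) = 1230 kJ
Bonds formed (products):
  N≡N: 1 × 926 = 926
  O=O: 1 × 482 = 482
  Σ(formed) = 1408 kJ
ΔH = Σ(broken) − Σ(formed) = 1230 − 1408 = −178 kJ
For 5× the reaction as written: 5 × (−178) = −890 kJ

ΔH = −890 kJ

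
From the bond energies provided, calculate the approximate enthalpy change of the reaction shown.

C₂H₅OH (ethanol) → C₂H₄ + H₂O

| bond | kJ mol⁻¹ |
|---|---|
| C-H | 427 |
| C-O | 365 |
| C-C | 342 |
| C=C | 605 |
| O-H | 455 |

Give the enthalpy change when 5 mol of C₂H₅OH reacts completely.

Bonds broken (reactants):
  C-C: 1 × 342 = 342
  C-H: 5 × 427 = 2135
  C-O: 1 × 365 = 365
  O-H: 1 × 455 = 455
  Σ(broken) = 3297 kJ
Bonds formed (products):
  C-H: 4 × 427 = 1708
  C=C: 1 × 605 = 605
  O-H: 2 × 455 = 910
  Σ(formed) = 3223 kJ
ΔH = Σ(broken) − Σ(formed) = 3297 − 3223 = +74 kJ
For 5× the reaction as written: 5 × (+74) = +370 kJ

ΔH = +370 kJ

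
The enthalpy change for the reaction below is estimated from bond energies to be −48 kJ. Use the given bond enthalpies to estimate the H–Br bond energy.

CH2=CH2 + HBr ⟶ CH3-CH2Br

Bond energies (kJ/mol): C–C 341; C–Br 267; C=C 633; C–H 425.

D(H–Br) ≈ 352 kJ/mol

Let D be the H–Br bond energy.
Σ(broken) = 4×425 + 1×633 + 1×D = 2333 + D
Σ(formed) = 1×267 + 1×341 + 5×425 = 2733
ΔH = Σ(broken) − Σ(formed) = (2333 + D) − (2733) = −400 + D
Setting this equal to −48 kJ gives D = 352 kJ/mol.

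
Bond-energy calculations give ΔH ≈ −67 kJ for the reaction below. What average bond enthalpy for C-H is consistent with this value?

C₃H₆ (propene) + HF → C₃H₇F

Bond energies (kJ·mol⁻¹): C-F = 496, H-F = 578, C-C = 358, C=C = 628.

D(C-H) ≈ 419 kJ/mol

Let D be the C-H bond energy.
Σ(broken) = 1×358 + 6×D + 1×628 + 1×578 = 1564 + 6D
Σ(formed) = 2×358 + 1×496 + 7×D = 1212 + 7D
ΔH = Σ(broken) − Σ(formed) = (1564 + 6D) − (1212 + 7D) = +352 − D
Setting this equal to −67 kJ gives D = 419 kJ/mol.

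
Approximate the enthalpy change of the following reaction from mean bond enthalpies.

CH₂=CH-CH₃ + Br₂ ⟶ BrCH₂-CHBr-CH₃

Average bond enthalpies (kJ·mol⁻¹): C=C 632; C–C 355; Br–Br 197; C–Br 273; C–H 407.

ΔH ≈ −72 kJ

Bonds broken (reactants):
  Br–Br: 1 × 197 = 197
  C–C: 1 × 355 = 355
  C–H: 6 × 407 = 2442
  C=C: 1 × 632 = 632
  Σ(broken) = 3626 kJ
Bonds formed (products):
  C–Br: 2 × 273 = 546
  C–C: 2 × 355 = 710
  C–H: 6 × 407 = 2442
  Σ(formed) = 3698 kJ
ΔH = Σ(broken) − Σ(formed) = 3626 − 3698 = −72 kJ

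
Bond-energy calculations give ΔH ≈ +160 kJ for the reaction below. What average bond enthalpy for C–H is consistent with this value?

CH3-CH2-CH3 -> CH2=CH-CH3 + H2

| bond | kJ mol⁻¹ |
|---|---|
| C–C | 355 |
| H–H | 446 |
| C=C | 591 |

D(C–H) ≈ 421 kJ/mol

Let D be the C–H bond energy.
Σ(broken) = 2×355 + 8×D = 710 + 8D
Σ(formed) = 1×355 + 6×D + 1×591 + 1×446 = 1392 + 6D
ΔH = Σ(broken) − Σ(formed) = (710 + 8D) − (1392 + 6D) = −682 + 2D
Setting this equal to +160 kJ gives 2D = 842, so D = 421 kJ/mol.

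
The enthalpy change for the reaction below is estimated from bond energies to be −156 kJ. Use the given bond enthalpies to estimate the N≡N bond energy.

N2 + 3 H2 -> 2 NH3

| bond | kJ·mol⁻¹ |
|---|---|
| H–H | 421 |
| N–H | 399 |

D(N≡N) ≈ 975 kJ/mol

Let D be the N≡N bond energy.
Σ(broken) = 3×421 + 1×D = 1263 + D
Σ(formed) = 6×399 = 2394
ΔH = Σ(broken) − Σ(formed) = (1263 + D) − (2394) = −1131 + D
Setting this equal to −156 kJ gives D = 975 kJ/mol.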